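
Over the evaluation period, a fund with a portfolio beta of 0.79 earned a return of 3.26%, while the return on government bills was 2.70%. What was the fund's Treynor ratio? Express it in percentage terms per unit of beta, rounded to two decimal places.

0.71%

Treynor = (R_P − R_f) / β_P = (3.26% − 2.70%) / 0.7900 = 0.56% / 0.7900 = 0.71%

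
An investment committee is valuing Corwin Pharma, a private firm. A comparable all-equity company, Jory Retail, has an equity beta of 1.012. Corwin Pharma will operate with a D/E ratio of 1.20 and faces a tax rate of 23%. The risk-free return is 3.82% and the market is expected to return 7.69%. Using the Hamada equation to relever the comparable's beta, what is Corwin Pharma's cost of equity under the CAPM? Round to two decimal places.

11.36%

β_L = β_U × [1 + (1 − t)(D/E)] = 1.012 × [1 + (1 − 0.23) × 1.20]
    = 1.012 × [1 + 0.77 × 1.20] = 1.012 × 1.9240 = 1.9471
MRP = 7.69% − 3.82% = 3.87%
E(R) = R_f + β_L × MRP = 3.82% + 1.9471 × 3.87% = 11.36%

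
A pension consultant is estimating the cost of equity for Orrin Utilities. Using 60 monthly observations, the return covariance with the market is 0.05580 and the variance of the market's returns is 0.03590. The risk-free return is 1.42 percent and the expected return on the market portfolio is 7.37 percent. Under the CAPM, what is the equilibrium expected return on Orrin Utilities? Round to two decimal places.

β = Cov(R_i, R_m) / Var(R_m) = 0.05580 / 0.03590 = 1.5543
MRP = 7.37% − 1.42% = 5.95%
E(R) = R_f + β × MRP = 1.42% + 1.5543 × 5.95% = 10.67%

10.67%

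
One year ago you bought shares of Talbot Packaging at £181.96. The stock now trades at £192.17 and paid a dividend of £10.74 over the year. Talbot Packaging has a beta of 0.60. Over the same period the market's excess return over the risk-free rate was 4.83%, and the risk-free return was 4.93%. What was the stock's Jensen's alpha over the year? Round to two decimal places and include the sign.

+3.69%

Realised HPR = (P1 + D1 − P0) / P0 = (192.17 + 10.74 − 181.96) / 181.96 = 20.95 / 181.96 = 11.5135%
CAPM required = R_f + β·MRP = 4.93% + 0.60 × 4.83% = 7.8280%
α = realised − required = 11.5135% − 7.8280% = +3.69%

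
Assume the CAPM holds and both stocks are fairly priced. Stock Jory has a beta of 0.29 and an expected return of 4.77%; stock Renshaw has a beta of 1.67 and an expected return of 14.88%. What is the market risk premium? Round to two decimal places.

7.33%

Both satisfy E(R) = R_f + β·MRP, so the slope of the SML is
MRP = (14.88% − 4.77%) / (1.67 − 0.29) = 10.11% / 1.38 = 7.3261%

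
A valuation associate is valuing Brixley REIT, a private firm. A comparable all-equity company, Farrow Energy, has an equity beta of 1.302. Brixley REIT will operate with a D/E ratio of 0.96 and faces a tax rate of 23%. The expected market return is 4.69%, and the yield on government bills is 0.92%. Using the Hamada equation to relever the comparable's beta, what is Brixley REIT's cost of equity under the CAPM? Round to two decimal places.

β_L = β_U × [1 + (1 − t)(D/E)] = 1.302 × [1 + (1 − 0.23) × 0.96]
    = 1.302 × [1 + 0.77 × 0.96] = 1.302 × 1.7392 = 2.2644
MRP = 4.69% − 0.92% = 3.77%
E(R) = R_f + β_L × MRP = 0.92% + 2.2644 × 3.77% = 9.46%

9.46%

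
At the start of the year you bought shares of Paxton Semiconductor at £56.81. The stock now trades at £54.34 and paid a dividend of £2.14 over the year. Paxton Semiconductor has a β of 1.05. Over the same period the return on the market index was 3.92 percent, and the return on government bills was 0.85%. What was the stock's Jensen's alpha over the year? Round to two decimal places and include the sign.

Realised HPR = (P1 + D1 − P0) / P0 = (54.34 + 2.14 − 56.81) / 56.81 = -0.33 / 56.81 = -0.5809%
MRP = 3.92% − 0.85% = 3.07%
CAPM required = R_f + β·MRP = 0.85% + 1.05 × 3.07% = 4.0735%
α = realised − required = -0.5809% − 4.0735% = -4.65%

-4.65%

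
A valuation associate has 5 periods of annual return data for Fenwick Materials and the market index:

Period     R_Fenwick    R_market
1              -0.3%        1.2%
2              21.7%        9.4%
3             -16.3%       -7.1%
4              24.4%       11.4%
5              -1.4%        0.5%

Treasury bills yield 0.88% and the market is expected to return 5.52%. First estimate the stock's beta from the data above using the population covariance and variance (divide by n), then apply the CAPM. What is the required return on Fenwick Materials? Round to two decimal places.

Mean R_i = (-0.3 + 21.7 − 16.3 + 24.4 − 1.4) / 5 = 5.6200%
Mean R_m = (1.2 + 9.4 − 7.1 + 11.4 + 0.5) / 5 = 3.0800%
Σ(R_i − R̄_i)(R_m − R̄_m) = 510.2620  ⇒  Cov = 510.2620 / 5 = 102.0524
Σ(R_m − R̄_m)² = 222.9880  ⇒  Var(R_m) = 222.9880 / 5 = 44.5976
β = Cov / Var(R_m) = 102.0524 / 44.5976 = 2.2883
MRP = 5.52% − 0.88% = 4.64%
E(R) = R_f + β × MRP = 0.88% + 2.2883 × 4.64% = 11.50%

11.50%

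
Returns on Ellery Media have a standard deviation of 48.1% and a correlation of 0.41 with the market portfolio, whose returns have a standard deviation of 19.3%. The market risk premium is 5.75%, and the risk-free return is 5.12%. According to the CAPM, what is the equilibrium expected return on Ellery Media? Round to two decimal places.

11.00%

β = ρ × σ_i / σ_m = 0.41 × 48.1% / 19.3% = 1.0218
E(R) = 5.12% + 1.0218 × 5.75% = 11.00%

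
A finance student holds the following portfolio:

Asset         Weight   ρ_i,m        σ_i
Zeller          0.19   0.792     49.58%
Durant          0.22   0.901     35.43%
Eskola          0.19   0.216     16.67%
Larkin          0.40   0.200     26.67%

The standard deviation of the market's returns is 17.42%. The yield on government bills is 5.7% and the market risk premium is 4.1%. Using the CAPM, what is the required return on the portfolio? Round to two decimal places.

9.77%

β_Zeller = 0.792 × 49.58% / 17.42% = 2.2542
β_Durant = 0.901 × 35.43% / 17.42% = 1.8325
β_Eskola = 0.216 × 16.67% / 17.42% = 0.2067
β_Larkin = 0.200 × 26.67% / 17.42% = 0.3062
β_P = Σ w_i β_i = 0.19×2.2542 + 0.22×1.8325 + 0.19×0.2067 + 0.40×0.3062 = 0.9932
E(R_P) = R_f + β_P × MRP = 5.7% + 0.9932 × 4.1% = 9.77%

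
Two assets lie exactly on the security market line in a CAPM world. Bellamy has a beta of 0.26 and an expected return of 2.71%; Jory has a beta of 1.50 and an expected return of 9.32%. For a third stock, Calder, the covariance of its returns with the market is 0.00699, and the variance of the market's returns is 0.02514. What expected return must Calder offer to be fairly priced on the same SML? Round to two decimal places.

2.81%

MRP = (9.32% − 2.71%) / (1.50 − 0.26) = 5.3306%
R_f = 2.71% − 0.26 × 5.3306% = 1.3240%
β_Calder = Cov / Var(R_m) = 0.00699 / 0.02514 = 0.2780
E(R_Calder) = R_f + β × MRP = 1.3240% + 0.2780 × 5.3306% = 2.81%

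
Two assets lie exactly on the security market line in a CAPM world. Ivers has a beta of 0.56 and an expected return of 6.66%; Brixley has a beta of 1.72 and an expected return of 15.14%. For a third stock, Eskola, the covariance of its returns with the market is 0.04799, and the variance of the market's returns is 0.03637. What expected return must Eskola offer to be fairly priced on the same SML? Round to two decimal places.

MRP = (15.14% − 6.66%) / (1.72 − 0.56) = 7.3103%
R_f = 6.66% − 0.56 × 7.3103% = 2.5662%
β_Eskola = Cov / Var(R_m) = 0.04799 / 0.03637 = 1.3195
E(R_Eskola) = R_f + β × MRP = 2.5662% + 1.3195 × 7.3103% = 12.21%

12.21%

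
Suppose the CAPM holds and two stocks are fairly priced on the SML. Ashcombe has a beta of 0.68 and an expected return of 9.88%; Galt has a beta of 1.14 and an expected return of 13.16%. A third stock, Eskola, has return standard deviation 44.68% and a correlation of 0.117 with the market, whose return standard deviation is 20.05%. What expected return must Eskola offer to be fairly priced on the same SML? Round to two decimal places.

6.89%

MRP = (13.16% − 9.88%) / (1.14 − 0.68) = 7.1304%
R_f = 9.88% − 0.68 × 7.1304% = 5.0313%
β_Eskola = ρ·σ_i/σ_m = 0.117 × 44.68 / 20.05 = 0.2607
E(R_Eskola) = R_f + β × MRP = 5.0313% + 0.2607 × 7.1304% = 6.89%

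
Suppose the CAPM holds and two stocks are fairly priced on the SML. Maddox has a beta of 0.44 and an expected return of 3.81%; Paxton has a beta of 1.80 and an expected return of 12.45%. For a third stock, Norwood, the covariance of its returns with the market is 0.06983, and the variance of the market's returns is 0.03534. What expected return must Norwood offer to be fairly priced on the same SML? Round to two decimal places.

MRP = (12.45% − 3.81%) / (1.80 − 0.44) = 6.3529%
R_f = 3.81% − 0.44 × 6.3529% = 1.0147%
β_Norwood = Cov / Var(R_m) = 0.06983 / 0.03534 = 1.9759
E(R_Norwood) = R_f + β × MRP = 1.0147% + 1.9759 × 6.3529% = 13.57%

13.57%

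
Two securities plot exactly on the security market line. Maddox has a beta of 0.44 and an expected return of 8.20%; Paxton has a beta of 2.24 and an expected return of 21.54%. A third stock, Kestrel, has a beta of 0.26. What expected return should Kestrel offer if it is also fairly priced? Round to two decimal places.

MRP (SML slope) = (21.54% − 8.20%) / (2.24 − 0.44) = 13.34% / 1.80 = 7.4111%
R_f (intercept) = 8.20% − 0.44 × 7.4111% = 4.9391%
E(R_Kestrel) = R_f + β × MRP = 4.9391% + 0.26 × 7.4111% = 6.87%

6.87%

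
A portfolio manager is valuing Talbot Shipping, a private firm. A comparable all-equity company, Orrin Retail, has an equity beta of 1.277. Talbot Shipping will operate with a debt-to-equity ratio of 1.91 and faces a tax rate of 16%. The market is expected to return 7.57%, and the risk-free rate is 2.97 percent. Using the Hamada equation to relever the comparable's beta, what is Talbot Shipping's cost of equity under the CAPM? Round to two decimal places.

18.27%

β_L = β_U × [1 + (1 − t)(D/E)] = 1.277 × [1 + (1 − 0.16) × 1.91]
    = 1.277 × [1 + 0.84 × 1.91] = 1.277 × 2.6044 = 3.3258
MRP = 7.57% − 2.97% = 4.60%
E(R) = R_f + β_L × MRP = 2.97% + 3.3258 × 4.60% = 18.27%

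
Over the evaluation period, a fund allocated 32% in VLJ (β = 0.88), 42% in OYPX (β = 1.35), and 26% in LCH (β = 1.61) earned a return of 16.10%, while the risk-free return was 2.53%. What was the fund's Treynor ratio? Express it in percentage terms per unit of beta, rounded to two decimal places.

β_P = 0.32×0.88 + 0.42×1.35 + 0.26×1.61 = 1.2672
Treynor = (R_P − R_f) / β_P = (16.10% − 2.53%) / 1.2672 = 13.57% / 1.2672 = 10.71%

10.71%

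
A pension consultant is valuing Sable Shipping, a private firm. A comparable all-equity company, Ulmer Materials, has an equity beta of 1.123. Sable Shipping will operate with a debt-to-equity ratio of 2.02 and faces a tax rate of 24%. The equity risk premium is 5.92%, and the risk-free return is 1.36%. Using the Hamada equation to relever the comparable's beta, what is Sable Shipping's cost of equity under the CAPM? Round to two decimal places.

18.21%

β_L = β_U × [1 + (1 − t)(D/E)] = 1.123 × [1 + (1 − 0.24) × 2.02]
    = 1.123 × [1 + 0.76 × 2.02] = 1.123 × 2.5352 = 2.8470
E(R) = R_f + β_L × MRP = 1.36% + 2.8470 × 5.92% = 18.21%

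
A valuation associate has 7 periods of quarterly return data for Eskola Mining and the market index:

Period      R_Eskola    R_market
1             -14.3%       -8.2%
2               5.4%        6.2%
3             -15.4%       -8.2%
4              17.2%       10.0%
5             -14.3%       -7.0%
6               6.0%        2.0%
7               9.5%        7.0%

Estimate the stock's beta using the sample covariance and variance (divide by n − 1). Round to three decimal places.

Mean R_i = (-14.3 + 5.4 − 15.4 + 17.2 − 14.3 + 6.0 + 9.5) / 7 = -0.8429%
Mean R_m = (-8.2 + 6.2 − 8.2 + 10.0 − 7.0 + 2.0 + 7.0) / 7 = 0.2571%
Σ(R_i − R̄_i)(R_m − R̄_m) = 629.1371  ⇒  Cov = 629.1371 / 6 = 104.8562
Σ(R_m − R̄_m)² = 374.4571  ⇒  Var(R_m) = 374.4571 / 6 = 62.4095
β = Cov / Var(R_m) = 104.8562 / 62.4095 = 1.6801

1.680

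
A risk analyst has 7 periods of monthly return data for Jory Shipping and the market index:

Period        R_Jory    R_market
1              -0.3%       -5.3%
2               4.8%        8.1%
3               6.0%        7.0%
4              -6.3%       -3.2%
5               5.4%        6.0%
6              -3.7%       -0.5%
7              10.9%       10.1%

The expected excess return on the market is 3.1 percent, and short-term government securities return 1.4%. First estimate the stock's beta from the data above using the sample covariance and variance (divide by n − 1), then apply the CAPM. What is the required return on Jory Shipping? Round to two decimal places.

Mean R_i = (-0.3 + 4.8 + 6.0 − 6.3 + 5.4 − 3.7 + 10.9) / 7 = 2.4000%
Mean R_m = (-5.3 + 8.1 + 7.0 − 3.2 + 6.0 − 0.5 + 10.1) / 7 = 3.1714%
Σ(R_i − R̄_i)(R_m − R̄_m) = 193.6900  ⇒  Cov = 193.6900 / 6 = 32.2817
Σ(R_m − R̄_m)² = 220.7943  ⇒  Var(R_m) = 220.7943 / 6 = 36.7991
β = Cov / Var(R_m) = 32.2817 / 36.7991 = 0.8772
E(R) = R_f + β × MRP = 1.4% + 0.8772 × 3.1% = 4.12%

4.12%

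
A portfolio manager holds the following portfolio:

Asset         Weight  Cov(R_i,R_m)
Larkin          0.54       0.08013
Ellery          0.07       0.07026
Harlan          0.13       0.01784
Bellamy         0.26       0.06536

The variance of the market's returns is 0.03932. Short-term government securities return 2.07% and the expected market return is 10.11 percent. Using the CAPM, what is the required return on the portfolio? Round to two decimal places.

15.87%

β_Larkin = 0.08013 / 0.03932 = 2.0379
β_Ellery = 0.07026 / 0.03932 = 1.7869
β_Harlan = 0.01784 / 0.03932 = 0.4537
β_Bellamy = 0.06536 / 0.03932 = 1.6623
β_P = Σ w_i β_i = 0.54×2.0379 + 0.07×1.7869 + 0.13×0.4537 + 0.26×1.6623 = 1.7167
MRP = 10.11% − 2.07% = 8.04%
E(R_P) = R_f + β_P × MRP = 2.07% + 1.7167 × 8.04% = 15.87%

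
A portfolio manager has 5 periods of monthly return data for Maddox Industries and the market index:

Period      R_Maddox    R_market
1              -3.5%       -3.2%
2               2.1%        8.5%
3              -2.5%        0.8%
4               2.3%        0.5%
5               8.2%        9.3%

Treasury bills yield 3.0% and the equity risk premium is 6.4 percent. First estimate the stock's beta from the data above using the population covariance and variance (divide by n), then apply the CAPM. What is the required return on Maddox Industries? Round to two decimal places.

Mean R_i = (-3.5 + 2.1 − 2.5 + 2.3 + 8.2) / 5 = 1.3200%
Mean R_m = (-3.2 + 8.5 + 0.8 + 0.5 + 9.3) / 5 = 3.1800%
Σ(R_i − R̄_i)(R_m − R̄_m) = 83.4720  ⇒  Cov = 83.4720 / 5 = 16.6944
Σ(R_m − R̄_m)² = 119.3080  ⇒  Var(R_m) = 119.3080 / 5 = 23.8616
β = Cov / Var(R_m) = 16.6944 / 23.8616 = 0.6996
E(R) = R_f + β × MRP = 3.0% + 0.6996 × 6.4% = 7.48%

7.48%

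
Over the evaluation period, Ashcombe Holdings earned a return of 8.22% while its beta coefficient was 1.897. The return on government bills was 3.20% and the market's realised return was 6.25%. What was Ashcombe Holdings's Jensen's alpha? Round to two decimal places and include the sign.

-0.77%

Market excess return = 6.25% − 3.20% = 3.05%
CAPM benchmark = R_f + β(R_m − R_f) = 3.20% + 1.897 × 3.05% = 8.98585%
α = actual − benchmark = 8.22% − 8.98585% = -0.77%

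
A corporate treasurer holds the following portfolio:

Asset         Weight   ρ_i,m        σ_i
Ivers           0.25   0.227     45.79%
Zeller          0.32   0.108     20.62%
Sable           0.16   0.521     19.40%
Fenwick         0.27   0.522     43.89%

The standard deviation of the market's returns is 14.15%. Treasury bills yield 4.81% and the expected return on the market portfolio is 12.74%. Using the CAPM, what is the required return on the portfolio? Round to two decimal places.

β_Ivers = 0.227 × 45.79% / 14.15% = 0.7346
β_Zeller = 0.108 × 20.62% / 14.15% = 0.1574
β_Sable = 0.521 × 19.40% / 14.15% = 0.7143
β_Fenwick = 0.522 × 43.89% / 14.15% = 1.6191
β_P = Σ w_i β_i = 0.25×0.7346 + 0.32×0.1574 + 0.16×0.7143 + 0.27×1.6191 = 0.7855
MRP = 12.74% − 4.81% = 7.93%
E(R_P) = R_f + β_P × MRP = 4.81% + 0.7855 × 7.93% = 11.04%

11.04%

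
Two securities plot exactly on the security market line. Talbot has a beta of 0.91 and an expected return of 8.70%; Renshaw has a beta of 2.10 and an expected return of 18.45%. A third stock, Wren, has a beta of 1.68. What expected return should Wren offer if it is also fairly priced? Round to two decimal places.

15.01%

MRP (SML slope) = (18.45% − 8.70%) / (2.10 − 0.91) = 9.75% / 1.19 = 8.1933%
R_f (intercept) = 8.70% − 0.91 × 8.1933% = 1.2441%
E(R_Wren) = R_f + β × MRP = 1.2441% + 1.68 × 8.1933% = 15.01%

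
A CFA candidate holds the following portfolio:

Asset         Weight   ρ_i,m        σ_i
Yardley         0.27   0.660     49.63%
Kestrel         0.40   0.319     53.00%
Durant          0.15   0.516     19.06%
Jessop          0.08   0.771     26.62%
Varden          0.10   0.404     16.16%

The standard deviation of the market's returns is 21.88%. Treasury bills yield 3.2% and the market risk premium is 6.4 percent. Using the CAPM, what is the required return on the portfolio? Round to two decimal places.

β_Yardley = 0.660 × 49.63% / 21.88% = 1.4971
β_Kestrel = 0.319 × 53.00% / 21.88% = 0.7727
β_Durant = 0.516 × 19.06% / 21.88% = 0.4495
β_Jessop = 0.771 × 26.62% / 21.88% = 0.9380
β_Varden = 0.404 × 16.16% / 21.88% = 0.2984
β_P = Σ w_i β_i = 0.27×1.4971 + 0.40×0.7727 + 0.15×0.4495 + 0.08×0.9380 + 0.10×0.2984 = 0.8856
E(R_P) = R_f + β_P × MRP = 3.2% + 0.8856 × 6.4% = 8.87%

8.87%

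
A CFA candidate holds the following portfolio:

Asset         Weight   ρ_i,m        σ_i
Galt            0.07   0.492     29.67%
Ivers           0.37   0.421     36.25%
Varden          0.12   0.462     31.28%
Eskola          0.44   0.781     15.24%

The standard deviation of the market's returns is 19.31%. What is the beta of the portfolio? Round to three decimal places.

β_Galt = 0.492 × 29.67% / 19.31% = 0.7560
β_Ivers = 0.421 × 36.25% / 19.31% = 0.7903
β_Varden = 0.462 × 31.28% / 19.31% = 0.7484
β_Eskola = 0.781 × 15.24% / 19.31% = 0.6164
β_P = Σ w_i β_i = 0.07×0.7560 + 0.37×0.7903 + 0.12×0.7484 + 0.44×0.6164 = 0.7064

0.706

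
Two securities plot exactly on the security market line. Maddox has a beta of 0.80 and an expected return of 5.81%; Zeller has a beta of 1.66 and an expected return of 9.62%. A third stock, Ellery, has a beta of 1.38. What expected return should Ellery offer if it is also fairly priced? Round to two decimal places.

MRP (SML slope) = (9.62% − 5.81%) / (1.66 − 0.80) = 3.81% / 0.86 = 4.4302%
R_f (intercept) = 5.81% − 0.80 × 4.4302% = 2.2658%
E(R_Ellery) = R_f + β × MRP = 2.2658% + 1.38 × 4.4302% = 8.38%

8.38%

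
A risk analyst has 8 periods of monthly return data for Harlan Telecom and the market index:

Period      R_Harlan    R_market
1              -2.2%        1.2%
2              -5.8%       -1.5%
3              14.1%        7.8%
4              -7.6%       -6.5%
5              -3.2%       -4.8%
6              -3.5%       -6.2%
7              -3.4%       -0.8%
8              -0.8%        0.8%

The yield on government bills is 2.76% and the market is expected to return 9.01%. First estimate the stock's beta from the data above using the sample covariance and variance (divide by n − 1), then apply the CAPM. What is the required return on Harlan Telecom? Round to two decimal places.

10.29%

Mean R_i = (-2.2 − 5.8 + 14.1 − 7.6 − 3.2 − 3.5 − 3.4 − 0.8) / 8 = -1.5500%
Mean R_m = (1.2 − 1.5 + 7.8 − 6.5 − 4.8 − 6.2 − 0.8 + 0.8) / 8 = -1.2500%
Σ(R_i − R̄_i)(R_m − R̄_m) = 189.0800  ⇒  Cov = 189.0800 / 7 = 27.0114
Σ(R_m − R̄_m)² = 157.0400  ⇒  Var(R_m) = 157.0400 / 7 = 22.4343
β = Cov / Var(R_m) = 27.0114 / 22.4343 = 1.2040
MRP = 9.01% − 2.76% = 6.25%
E(R) = R_f + β × MRP = 2.76% + 1.2040 × 6.25% = 10.29%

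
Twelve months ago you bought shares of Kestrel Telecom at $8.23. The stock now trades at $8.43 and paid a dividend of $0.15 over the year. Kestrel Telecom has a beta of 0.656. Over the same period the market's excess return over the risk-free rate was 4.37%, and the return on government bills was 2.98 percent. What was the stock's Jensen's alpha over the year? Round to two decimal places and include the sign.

Realised HPR = (P1 + D1 − P0) / P0 = (8.43 + 0.15 − 8.23) / 8.23 = 0.35 / 8.23 = 4.2527%
CAPM required = R_f + β·MRP = 2.98% + 0.656 × 4.37% = 5.84672%
α = realised − required = 4.2527% − 5.84672% = -1.59%

-1.59%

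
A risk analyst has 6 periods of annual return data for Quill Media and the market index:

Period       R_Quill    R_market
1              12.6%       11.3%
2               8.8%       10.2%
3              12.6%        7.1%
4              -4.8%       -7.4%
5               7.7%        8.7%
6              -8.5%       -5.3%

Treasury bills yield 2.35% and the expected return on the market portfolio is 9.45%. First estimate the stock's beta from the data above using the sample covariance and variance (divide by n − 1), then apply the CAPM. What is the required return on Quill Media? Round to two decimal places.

Mean R_i = (12.6 + 8.8 + 12.6 − 4.8 + 7.7 − 8.5) / 6 = 4.7333%
Mean R_m = (11.3 + 10.2 + 7.1 − 7.4 + 8.7 − 5.3) / 6 = 4.1000%
Σ(R_i − R̄_i)(R_m − R̄_m) = 352.7200  ⇒  Cov = 352.7200 / 5 = 70.5440
Σ(R_m − R̄_m)² = 339.8200  ⇒  Var(R_m) = 339.8200 / 5 = 67.9640
β = Cov / Var(R_m) = 70.5440 / 67.9640 = 1.0380
MRP = 9.45% − 2.35% = 7.10%
E(R) = R_f + β × MRP = 2.35% + 1.0380 × 7.10% = 9.72%

9.72%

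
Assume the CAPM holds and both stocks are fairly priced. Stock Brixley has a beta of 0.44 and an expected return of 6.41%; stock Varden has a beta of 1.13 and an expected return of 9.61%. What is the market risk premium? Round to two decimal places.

Both satisfy E(R) = R_f + β·MRP, so the slope of the SML is
MRP = (9.61% − 6.41%) / (1.13 − 0.44) = 3.20% / 0.69 = 4.6377%

4.64%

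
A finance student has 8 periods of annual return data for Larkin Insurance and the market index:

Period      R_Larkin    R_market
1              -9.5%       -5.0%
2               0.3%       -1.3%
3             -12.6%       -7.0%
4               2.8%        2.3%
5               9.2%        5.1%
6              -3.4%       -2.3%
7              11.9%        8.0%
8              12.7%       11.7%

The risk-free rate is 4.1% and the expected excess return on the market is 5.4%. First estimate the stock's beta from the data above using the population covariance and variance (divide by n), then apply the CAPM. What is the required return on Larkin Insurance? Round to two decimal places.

11.82%

Mean R_i = (-9.5 + 0.3 − 12.6 + 2.8 + 9.2 − 3.4 + 11.9 + 12.7) / 8 = 1.4250%
Mean R_m = (-5.0 − 1.3 − 7.0 + 2.3 + 5.1 − 2.3 + 8.0 + 11.7) / 8 = 1.4375%
Σ(R_i − R̄_i)(R_m − R̄_m) = 423.8925  ⇒  Cov = 423.8925 / 8 = 52.9866
Σ(R_m − R̄_m)² = 296.6388  ⇒  Var(R_m) = 296.6388 / 8 = 37.0799
β = Cov / Var(R_m) = 52.9866 / 37.0799 = 1.4290
E(R) = R_f + β × MRP = 4.1% + 1.4290 × 5.4% = 11.82%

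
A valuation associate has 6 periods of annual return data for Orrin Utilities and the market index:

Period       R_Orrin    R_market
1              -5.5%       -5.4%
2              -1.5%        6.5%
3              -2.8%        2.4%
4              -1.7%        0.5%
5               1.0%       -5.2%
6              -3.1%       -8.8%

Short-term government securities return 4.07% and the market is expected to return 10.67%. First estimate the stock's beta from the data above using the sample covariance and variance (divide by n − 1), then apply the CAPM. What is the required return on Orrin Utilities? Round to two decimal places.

Mean R_i = (-5.5 − 1.5 − 2.8 − 1.7 + 1.0 − 3.1) / 6 = -2.2667%
Mean R_m = (-5.4 + 6.5 + 2.4 + 0.5 − 5.2 − 8.8) / 6 = -1.6667%
Σ(R_i − R̄_i)(R_m − R̄_m) = 11.7933  ⇒  Cov = 11.7933 / 5 = 2.3587
Σ(R_m − R̄_m)² = 165.2333  ⇒  Var(R_m) = 165.2333 / 5 = 33.0467
β = Cov / Var(R_m) = 2.3587 / 33.0467 = 0.0714
MRP = 10.67% − 4.07% = 6.60%
E(R) = R_f + β × MRP = 4.07% + 0.0714 × 6.60% = 4.54%

4.54%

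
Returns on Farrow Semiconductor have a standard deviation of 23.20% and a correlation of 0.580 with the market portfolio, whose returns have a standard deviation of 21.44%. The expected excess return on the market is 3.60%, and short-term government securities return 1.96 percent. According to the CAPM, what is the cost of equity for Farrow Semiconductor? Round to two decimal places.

β = ρ × σ_i / σ_m = 0.580 × 23.20% / 21.44% = 0.6276
E(R) = 1.96% + 0.6276 × 3.60% = 4.22%

4.22%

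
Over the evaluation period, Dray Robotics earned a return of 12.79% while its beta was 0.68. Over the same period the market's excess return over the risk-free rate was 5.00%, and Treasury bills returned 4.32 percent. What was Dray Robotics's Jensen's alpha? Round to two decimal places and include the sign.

+5.07%

CAPM benchmark = R_f + β(R_m − R_f) = 4.32% + 0.68 × 5.00% = 7.7200%
α = actual − benchmark = 12.79% − 7.7200% = +5.07%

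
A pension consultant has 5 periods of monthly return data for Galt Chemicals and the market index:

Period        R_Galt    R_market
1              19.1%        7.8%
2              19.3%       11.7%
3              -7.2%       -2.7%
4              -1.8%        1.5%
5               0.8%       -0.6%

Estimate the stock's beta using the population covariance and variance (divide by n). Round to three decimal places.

Mean R_i = (19.1 + 19.3 − 7.2 − 1.8 + 0.8) / 5 = 6.0400%
Mean R_m = (7.8 + 11.7 − 2.7 + 1.5 − 0.6) / 5 = 3.5400%
Σ(R_i − R̄_i)(R_m − R̄_m) = 284.1420  ⇒  Cov = 284.1420 / 5 = 56.8284
Σ(R_m − R̄_m)² = 144.9720  ⇒  Var(R_m) = 144.9720 / 5 = 28.9944
β = Cov / Var(R_m) = 56.8284 / 28.9944 = 1.9600

1.960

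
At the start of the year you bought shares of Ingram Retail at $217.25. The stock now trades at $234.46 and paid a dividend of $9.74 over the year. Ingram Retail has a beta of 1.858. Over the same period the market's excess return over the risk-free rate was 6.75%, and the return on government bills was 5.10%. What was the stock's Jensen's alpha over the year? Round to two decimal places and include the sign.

Realised HPR = (P1 + D1 − P0) / P0 = (234.46 + 9.74 − 217.25) / 217.25 = 26.95 / 217.25 = 12.4051%
CAPM required = R_f + β·MRP = 5.10% + 1.858 × 6.75% = 17.64150%
α = realised − required = 12.4051% − 17.64150% = -5.24%

-5.24%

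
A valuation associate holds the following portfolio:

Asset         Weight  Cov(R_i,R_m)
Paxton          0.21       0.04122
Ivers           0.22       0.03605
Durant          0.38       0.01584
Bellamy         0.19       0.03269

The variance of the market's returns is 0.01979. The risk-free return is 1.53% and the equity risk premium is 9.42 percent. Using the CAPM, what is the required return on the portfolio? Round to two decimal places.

15.25%

β_Paxton = 0.04122 / 0.01979 = 2.0829
β_Ivers = 0.03605 / 0.01979 = 1.8216
β_Durant = 0.01584 / 0.01979 = 0.8004
β_Bellamy = 0.03269 / 0.01979 = 1.6518
β_P = Σ w_i β_i = 0.21×2.0829 + 0.22×1.8216 + 0.38×0.8004 + 0.19×1.6518 = 1.4562
E(R_P) = R_f + β_P × MRP = 1.53% + 1.4562 × 9.42% = 15.25%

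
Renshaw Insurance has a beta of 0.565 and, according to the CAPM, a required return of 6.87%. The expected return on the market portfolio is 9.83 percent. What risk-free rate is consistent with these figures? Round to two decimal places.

E(R) = R_f + β(E(R_m) − R_f) = R_f(1 − β) + β·E(R_m)
6.87% = R_f × (1 − 0.565) + 0.565 × 9.83%
6.87% = R_f × 0.435 + 5.55395%
R_f = (6.87% − 5.55395%) / 0.435 = 3.03%

3.03%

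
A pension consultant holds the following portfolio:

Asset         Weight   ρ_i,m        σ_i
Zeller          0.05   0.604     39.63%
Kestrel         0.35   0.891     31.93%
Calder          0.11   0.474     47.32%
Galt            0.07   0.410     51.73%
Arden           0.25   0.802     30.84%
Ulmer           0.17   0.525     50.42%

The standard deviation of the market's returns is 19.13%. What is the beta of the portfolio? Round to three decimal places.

β_Zeller = 0.604 × 39.63% / 19.13% = 1.2513
β_Kestrel = 0.891 × 31.93% / 19.13% = 1.4872
β_Calder = 0.474 × 47.32% / 19.13% = 1.1725
β_Galt = 0.410 × 51.73% / 19.13% = 1.1087
β_Arden = 0.802 × 30.84% / 19.13% = 1.2929
β_Ulmer = 0.525 × 50.42% / 19.13% = 1.3837
β_P = Σ w_i β_i = 0.05×1.2513 + 0.35×1.4872 + 0.11×1.1725 + 0.07×1.1087 + 0.25×1.2929 + 0.17×1.3837 = 1.3481

1.348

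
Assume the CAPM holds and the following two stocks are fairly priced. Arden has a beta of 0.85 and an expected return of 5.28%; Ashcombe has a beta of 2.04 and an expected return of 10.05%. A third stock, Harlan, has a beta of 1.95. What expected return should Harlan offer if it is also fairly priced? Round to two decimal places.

MRP (SML slope) = (10.05% − 5.28%) / (2.04 − 0.85) = 4.77% / 1.19 = 4.0084%
R_f (intercept) = 5.28% − 0.85 × 4.0084% = 1.8729%
E(R_Harlan) = R_f + β × MRP = 1.8729% + 1.95 × 4.0084% = 9.69%

9.69%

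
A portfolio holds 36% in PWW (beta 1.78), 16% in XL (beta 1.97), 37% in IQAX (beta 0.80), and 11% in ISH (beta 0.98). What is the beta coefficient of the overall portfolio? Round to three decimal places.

β_P = Σ w_i β_i = 0.36×1.78 + 0.16×1.97 + 0.37×0.80 + 0.11×0.98 = 1.3598

1.360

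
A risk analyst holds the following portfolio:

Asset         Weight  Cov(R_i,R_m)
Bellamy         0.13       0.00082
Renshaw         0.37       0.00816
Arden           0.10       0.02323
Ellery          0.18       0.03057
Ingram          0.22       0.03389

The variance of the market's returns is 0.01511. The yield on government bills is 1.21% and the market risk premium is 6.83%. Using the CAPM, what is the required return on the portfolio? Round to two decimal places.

9.53%

β_Bellamy = 0.00082 / 0.01511 = 0.0543
β_Renshaw = 0.00816 / 0.01511 = 0.5400
β_Arden = 0.02323 / 0.01511 = 1.5374
β_Ellery = 0.03057 / 0.01511 = 2.0232
β_Ingram = 0.03389 / 0.01511 = 2.2429
β_P = Σ w_i β_i = 0.13×0.0543 + 0.37×0.5400 + 0.10×1.5374 + 0.18×2.0232 + 0.22×2.2429 = 1.2182
E(R_P) = R_f + β_P × MRP = 1.21% + 1.2182 × 6.83% = 9.53%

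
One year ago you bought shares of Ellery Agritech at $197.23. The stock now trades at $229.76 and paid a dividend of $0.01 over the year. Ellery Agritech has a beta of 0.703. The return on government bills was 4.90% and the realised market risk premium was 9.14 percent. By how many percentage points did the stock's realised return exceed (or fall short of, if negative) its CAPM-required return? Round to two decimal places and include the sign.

Realised HPR = (P1 + D1 − P0) / P0 = (229.76 + 0.01 − 197.23) / 197.23 = 32.54 / 197.23 = 16.4985%
CAPM required = R_f + β·MRP = 4.90% + 0.703 × 9.14% = 11.32542%
α = realised − required = 16.4985% − 11.32542% = +5.17%

+5.17%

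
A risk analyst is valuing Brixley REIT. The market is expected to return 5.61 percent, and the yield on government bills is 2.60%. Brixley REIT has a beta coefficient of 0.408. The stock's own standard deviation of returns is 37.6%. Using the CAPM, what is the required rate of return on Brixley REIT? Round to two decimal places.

3.83%

Market risk premium = E(R_m) − R_f = 5.61% − 2.60% = 3.01%
E(R) = R_f + β × MRP = 2.60% + 0.408 × 3.01% = 3.83%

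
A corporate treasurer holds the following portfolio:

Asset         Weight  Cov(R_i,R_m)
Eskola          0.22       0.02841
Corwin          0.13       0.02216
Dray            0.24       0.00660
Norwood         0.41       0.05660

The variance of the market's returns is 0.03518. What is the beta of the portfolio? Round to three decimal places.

β_Eskola = 0.02841 / 0.03518 = 0.8076
β_Corwin = 0.02216 / 0.03518 = 0.6299
β_Dray = 0.00660 / 0.03518 = 0.1876
β_Norwood = 0.05660 / 0.03518 = 1.6089
β_P = Σ w_i β_i = 0.22×0.8076 + 0.13×0.6299 + 0.24×0.1876 + 0.41×1.6089 = 0.9642

0.964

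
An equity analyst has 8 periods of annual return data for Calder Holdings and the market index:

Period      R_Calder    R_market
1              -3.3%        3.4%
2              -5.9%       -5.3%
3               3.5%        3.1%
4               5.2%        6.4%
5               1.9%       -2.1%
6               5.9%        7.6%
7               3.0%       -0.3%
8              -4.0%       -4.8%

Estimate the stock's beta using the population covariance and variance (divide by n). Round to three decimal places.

0.699

Mean R_i = (-3.3 − 5.9 + 3.5 + 5.2 + 1.9 + 5.9 + 3.0 − 4.0) / 8 = 0.7875%
Mean R_m = (3.4 − 5.3 + 3.1 + 6.4 − 2.1 + 7.6 − 0.3 − 4.8) / 8 = 1.0000%
Σ(R_i − R̄_i)(R_m − R̄_m) = 117.0300  ⇒  Cov = 117.0300 / 8 = 14.6288
Σ(R_m − R̄_m)² = 167.5200  ⇒  Var(R_m) = 167.5200 / 8 = 20.9400
β = Cov / Var(R_m) = 14.6288 / 20.9400 = 0.6986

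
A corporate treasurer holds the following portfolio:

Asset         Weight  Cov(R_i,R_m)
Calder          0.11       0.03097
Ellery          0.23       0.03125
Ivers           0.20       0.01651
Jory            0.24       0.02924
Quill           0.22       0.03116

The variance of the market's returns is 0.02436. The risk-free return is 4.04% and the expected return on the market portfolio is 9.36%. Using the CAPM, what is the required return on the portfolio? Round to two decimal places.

10.10%

β_Calder = 0.03097 / 0.02436 = 1.2713
β_Ellery = 0.03125 / 0.02436 = 1.2828
β_Ivers = 0.01651 / 0.02436 = 0.6778
β_Jory = 0.02924 / 0.02436 = 1.2003
β_Quill = 0.03116 / 0.02436 = 1.2791
β_P = Σ w_i β_i = 0.11×1.2713 + 0.23×1.2828 + 0.20×0.6778 + 0.24×1.2003 + 0.22×1.2791 = 1.1399
MRP = 9.36% − 4.04% = 5.32%
E(R_P) = R_f + β_P × MRP = 4.04% + 1.1399 × 5.32% = 10.10%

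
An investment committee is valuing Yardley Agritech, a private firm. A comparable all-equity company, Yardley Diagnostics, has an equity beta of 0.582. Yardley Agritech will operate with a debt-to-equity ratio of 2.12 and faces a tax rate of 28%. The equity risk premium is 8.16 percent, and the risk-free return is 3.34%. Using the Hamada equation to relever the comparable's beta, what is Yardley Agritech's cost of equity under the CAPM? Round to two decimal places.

15.34%

β_L = β_U × [1 + (1 − t)(D/E)] = 0.582 × [1 + (1 − 0.28) × 2.12]
    = 0.582 × [1 + 0.72 × 2.12] = 0.582 × 2.5264 = 1.4704
E(R) = R_f + β_L × MRP = 3.34% + 1.4704 × 8.16% = 15.34%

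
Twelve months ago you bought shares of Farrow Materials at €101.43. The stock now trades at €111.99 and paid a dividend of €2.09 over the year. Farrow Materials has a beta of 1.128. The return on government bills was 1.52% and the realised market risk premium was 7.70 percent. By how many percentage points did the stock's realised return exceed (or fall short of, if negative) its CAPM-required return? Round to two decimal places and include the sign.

Realised HPR = (P1 + D1 − P0) / P0 = (111.99 + 2.09 − 101.43) / 101.43 = 12.65 / 101.43 = 12.4717%
CAPM required = R_f + β·MRP = 1.52% + 1.128 × 7.70% = 10.20560%
α = realised − required = 12.4717% − 10.20560% = +2.27%

+2.27%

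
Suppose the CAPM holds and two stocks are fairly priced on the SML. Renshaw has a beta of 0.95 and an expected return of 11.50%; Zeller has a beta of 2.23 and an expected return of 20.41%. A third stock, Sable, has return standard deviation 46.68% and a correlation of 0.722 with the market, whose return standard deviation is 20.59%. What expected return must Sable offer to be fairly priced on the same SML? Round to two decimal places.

16.28%

MRP = (20.41% − 11.50%) / (2.23 − 0.95) = 6.9609%
R_f = 11.50% − 0.95 × 6.9609% = 4.8871%
β_Sable = ρ·σ_i/σ_m = 0.722 × 46.68 / 20.59 = 1.6369
E(R_Sable) = R_f + β × MRP = 4.8871% + 1.6369 × 6.9609% = 16.28%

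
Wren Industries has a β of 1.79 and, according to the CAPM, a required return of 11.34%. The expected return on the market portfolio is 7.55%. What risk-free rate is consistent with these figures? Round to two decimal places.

2.75%

E(R) = R_f + β(E(R_m) − R_f) = R_f(1 − β) + β·E(R_m)
11.34% = R_f × (1 − 1.79) + 1.79 × 7.55%
11.34% = R_f × -0.79 + 13.5145%
R_f = (11.34% − 13.5145%) / -0.79 = 2.75%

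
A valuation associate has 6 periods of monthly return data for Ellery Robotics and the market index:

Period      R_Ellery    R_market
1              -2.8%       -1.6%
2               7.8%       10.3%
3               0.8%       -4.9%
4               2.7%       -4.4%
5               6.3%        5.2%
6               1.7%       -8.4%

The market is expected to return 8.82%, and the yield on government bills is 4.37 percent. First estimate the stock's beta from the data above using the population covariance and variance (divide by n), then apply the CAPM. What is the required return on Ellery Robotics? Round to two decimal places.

6.13%

Mean R_i = (-2.8 + 7.8 + 0.8 + 2.7 + 6.3 + 1.7) / 6 = 2.7500%
Mean R_m = (-1.6 + 10.3 − 4.9 − 4.4 + 5.2 − 8.4) / 6 = -0.6333%
Σ(R_i − R̄_i)(R_m − R̄_m) = 97.9500  ⇒  Cov = 97.9500 / 6 = 16.3250
Σ(R_m − R̄_m)² = 247.2133  ⇒  Var(R_m) = 247.2133 / 6 = 41.2022
β = Cov / Var(R_m) = 16.3250 / 41.2022 = 0.3962
MRP = 8.82% − 4.37% = 4.45%
E(R) = R_f + β × MRP = 4.37% + 0.3962 × 4.45% = 6.13%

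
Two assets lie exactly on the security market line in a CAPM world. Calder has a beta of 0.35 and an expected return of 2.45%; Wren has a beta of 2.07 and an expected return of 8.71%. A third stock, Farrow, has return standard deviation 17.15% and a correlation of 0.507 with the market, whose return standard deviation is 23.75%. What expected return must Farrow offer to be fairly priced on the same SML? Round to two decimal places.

2.51%

MRP = (8.71% − 2.45%) / (2.07 − 0.35) = 3.6395%
R_f = 2.45% − 0.35 × 3.6395% = 1.1762%
β_Farrow = ρ·σ_i/σ_m = 0.507 × 17.15 / 23.75 = 0.3661
E(R_Farrow) = R_f + β × MRP = 1.1762% + 0.3661 × 3.6395% = 2.51%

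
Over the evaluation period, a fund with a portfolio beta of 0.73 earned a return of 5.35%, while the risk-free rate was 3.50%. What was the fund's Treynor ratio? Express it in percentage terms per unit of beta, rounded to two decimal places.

2.53%

Treynor = (R_P − R_f) / β_P = (5.35% − 3.50%) / 0.7300 = 1.85% / 0.7300 = 2.53%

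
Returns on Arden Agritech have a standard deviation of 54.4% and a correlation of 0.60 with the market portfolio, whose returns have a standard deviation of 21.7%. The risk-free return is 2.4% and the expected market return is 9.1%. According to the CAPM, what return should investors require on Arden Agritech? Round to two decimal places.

12.48%

β = ρ × σ_i / σ_m = 0.60 × 54.4% / 21.7% = 1.5041
MRP = 9.1% − 2.4% = 6.70%
E(R) = 2.4% + 1.5041 × 6.7% = 12.48%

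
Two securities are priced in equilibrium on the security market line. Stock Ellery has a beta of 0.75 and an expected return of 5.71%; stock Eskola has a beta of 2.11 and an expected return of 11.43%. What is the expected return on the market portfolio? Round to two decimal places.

6.76%

Both satisfy E(R) = R_f + β·MRP, so the slope of the SML is
MRP = (11.43% − 5.71%) / (2.11 − 0.75) = 5.72% / 1.36 = 4.2059%
R_f = E(R_Ellery) − β_Ellery·MRP = 5.71% − 0.75 × 4.2059% = 2.5556%
E(R_m) = R_f + MRP = 2.5556% + 4.2059% = 6.76%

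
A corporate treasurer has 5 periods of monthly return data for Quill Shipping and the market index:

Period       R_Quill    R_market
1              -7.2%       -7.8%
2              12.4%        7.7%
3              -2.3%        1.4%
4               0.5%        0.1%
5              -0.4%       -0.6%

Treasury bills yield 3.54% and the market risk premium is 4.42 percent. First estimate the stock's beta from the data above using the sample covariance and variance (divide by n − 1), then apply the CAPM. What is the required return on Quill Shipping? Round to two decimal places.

8.90%

Mean R_i = (-7.2 + 12.4 − 2.3 + 0.5 − 0.4) / 5 = 0.6000%
Mean R_m = (-7.8 + 7.7 + 1.4 + 0.1 − 0.6) / 5 = 0.1600%
Σ(R_i − R̄_i)(R_m − R̄_m) = 148.2300  ⇒  Cov = 148.2300 / 4 = 37.0575
Σ(R_m − R̄_m)² = 122.3320  ⇒  Var(R_m) = 122.3320 / 4 = 30.5830
β = Cov / Var(R_m) = 37.0575 / 30.5830 = 1.2117
E(R) = R_f + β × MRP = 3.54% + 1.2117 × 4.42% = 8.90%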